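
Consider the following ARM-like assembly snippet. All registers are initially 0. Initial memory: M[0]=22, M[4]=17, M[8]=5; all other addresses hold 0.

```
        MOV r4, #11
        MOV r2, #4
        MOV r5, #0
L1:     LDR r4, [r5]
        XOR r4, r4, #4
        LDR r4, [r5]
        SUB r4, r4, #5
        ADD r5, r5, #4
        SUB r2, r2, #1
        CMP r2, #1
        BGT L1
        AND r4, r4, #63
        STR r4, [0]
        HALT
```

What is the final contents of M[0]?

0

MOV r4, #11 → r4=11
MOV r2, #4 → r2=4
MOV r5, #0 → r5=0
LDR r4, [r5] → r4=M[0]=22
XOR r4, r4, #4 → r4=22^4=18
LDR r4, [r5] → r4=M[0]=22
SUB r4, r4, #5 → r4=22-5=17
ADD r5, r5, #4 → r5=0+4=4
SUB r2, r2, #1 → r2=4-1=3
CMP r2, #1  (cmp 3,1)
BGT L1: taken
LDR r4, [r5] → r4=M[4]=17
XOR r4, r4, #4 → r4=17^4=21
LDR r4, [r5] → r4=M[4]=17
SUB r4, r4, #5 → r4=17-5=12
ADD r5, r5, #4 → r5=4+4=8
SUB r2, r2, #1 → r2=3-1=2
CMP r2, #1  (cmp 2,1)
BGT L1: taken
LDR r4, [r5] → r4=M[8]=5
XOR r4, r4, #4 → r4=5^4=1
LDR r4, [r5] → r4=M[8]=5
SUB r4, r4, #5 → r4=5-5=0
ADD r5, r5, #4 → r5=8+4=12
SUB r2, r2, #1 → r2=2-1=1
CMP r2, #1  (cmp 1,1)
BGT L1: not taken
AND r4, r4, #63 → r4=0&63=0
STR r4, [0] → M[0]=0
halt.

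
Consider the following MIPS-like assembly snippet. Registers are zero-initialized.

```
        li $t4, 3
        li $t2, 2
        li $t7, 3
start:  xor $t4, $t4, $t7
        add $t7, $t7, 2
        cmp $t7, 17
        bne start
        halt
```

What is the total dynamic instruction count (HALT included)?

32

$t4=3
$t2=2
$t7=3
$t4=3^3=0
$t7=3+2=5
cmp $t7, 17  (cmp 5,17)
bne start: taken
$t4=0^5=5
$t7=5+2=7
cmp $t7, 17  (cmp 7,17)
bne start: taken
$t4=5^7=2
$t7=7+2=9
cmp $t7, 17  (cmp 9,17)
bne start: taken
$t4=2^9=11
$t7=9+2=11
cmp $t7, 17  (cmp 11,17)
bne start: taken
$t4=11^11=0
$t7=11+2=13
cmp $t7, 17  (cmp 13,17)
bne start: taken
$t4=0^13=13
$t7=13+2=15
cmp $t7, 17  (cmp 15,17)
bne start: taken
$t4=13^15=2
$t7=15+2=17
cmp $t7, 17  (cmp 17,17)
bne start: not taken
halt.
Total executed instructions: 32.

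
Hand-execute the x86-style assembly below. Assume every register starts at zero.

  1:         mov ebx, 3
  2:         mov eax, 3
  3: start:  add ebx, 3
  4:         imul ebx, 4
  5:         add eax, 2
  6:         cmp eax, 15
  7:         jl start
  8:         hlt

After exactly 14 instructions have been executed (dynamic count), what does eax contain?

ebx=3
eax=3
ebx=3+3=6
ebx=6*4=24
eax=3+2=5
cmp eax, 15  (cmp 5,15)
jl start: taken
ebx=24+3=27
ebx=27*4=108
eax=5+2=7
cmp eax, 15  (cmp 7,15)
jl start: taken
ebx=108+3=111
ebx=111*4=444
After step 14: eax = 7.

7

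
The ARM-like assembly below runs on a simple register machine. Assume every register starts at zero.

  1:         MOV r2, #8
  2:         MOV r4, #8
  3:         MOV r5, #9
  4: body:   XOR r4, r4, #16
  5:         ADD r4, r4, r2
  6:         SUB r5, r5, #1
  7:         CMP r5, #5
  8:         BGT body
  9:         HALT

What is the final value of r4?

r2=8
r4=8
r5=9
r4=8^16=24
r4=24+8=32
r5=9-1=8
CMP r5, #5  (cmp 8,5)
BGT body: taken
r4=32^16=48
r4=48+8=56
r5=8-1=7
CMP r5, #5  (cmp 7,5)
BGT body: taken
r4=56^16=40
r4=40+8=48
r5=7-1=6
CMP r5, #5  (cmp 6,5)
BGT body: taken
r4=48^16=32
r4=32+8=40
r5=6-1=5
CMP r5, #5  (cmp 5,5)
BGT body: not taken
halt.

40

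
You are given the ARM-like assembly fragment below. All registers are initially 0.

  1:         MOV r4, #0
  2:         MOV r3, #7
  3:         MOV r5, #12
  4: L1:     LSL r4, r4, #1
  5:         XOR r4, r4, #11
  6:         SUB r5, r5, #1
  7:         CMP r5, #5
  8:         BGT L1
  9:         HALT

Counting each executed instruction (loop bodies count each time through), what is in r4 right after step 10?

29

after MOV r4, #0: r4=0
after MOV r3, #7: r3=7
after MOV r5, #12: r5=12
after LSL r4, r4, #1: r4=0<<1=0
after XOR r4, r4, #11: r4=0^11=11
after SUB r5, r5, #1: r5=12-1=11
CMP r5, #5  (cmp 11,5)
BGT L1: taken
after LSL r4, r4, #1: r4=11<<1=22
after XOR r4, r4, #11: r4=22^11=29
After step 10: r4 = 29.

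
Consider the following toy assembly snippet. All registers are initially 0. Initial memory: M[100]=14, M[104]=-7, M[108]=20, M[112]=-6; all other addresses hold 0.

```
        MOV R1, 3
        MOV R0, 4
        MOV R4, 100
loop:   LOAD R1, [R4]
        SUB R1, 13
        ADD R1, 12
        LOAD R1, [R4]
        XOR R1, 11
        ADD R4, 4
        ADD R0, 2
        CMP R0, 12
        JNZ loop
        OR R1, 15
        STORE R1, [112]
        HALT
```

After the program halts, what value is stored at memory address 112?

-1

after MOV R1, 3: R1=3
after MOV R0, 4: R0=4
after MOV R4, 100: R4=100
after LOAD R1, [R4]: R1=M[100]=14
after SUB R1, 13: R1=14-13=1
after ADD R1, 12: R1=1+12=13
after LOAD R1, [R4]: R1=M[100]=14
after XOR R1, 11: R1=14^11=5
after ADD R4, 4: R4=100+4=104
after ADD R0, 2: R0=4+2=6
CMP R0, 12  (cmp 6,12)
JNZ loop: taken
after LOAD R1, [R4]: R1=M[104]=-7
after SUB R1, 13: R1=(-7)-13=-20
after ADD R1, 12: R1=(-20)+12=-8
after LOAD R1, [R4]: R1=M[104]=-7
after XOR R1, 11: R1=(-7)^11=-14
after ADD R4, 4: R4=104+4=108
after ADD R0, 2: R0=6+2=8
CMP R0, 12  (cmp 8,12)
JNZ loop: taken
after LOAD R1, [R4]: R1=M[108]=20
after SUB R1, 13: R1=20-13=7
after ADD R1, 12: R1=7+12=19
after LOAD R1, [R4]: R1=M[108]=20
after XOR R1, 11: R1=20^11=31
after ADD R4, 4: R4=108+4=112
after ADD R0, 2: R0=8+2=10
CMP R0, 12  (cmp 10,12)
JNZ loop: taken
after LOAD R1, [R4]: R1=M[112]=-6
after SUB R1, 13: R1=(-6)-13=-19
after ADD R1, 12: R1=(-19)+12=-7
after LOAD R1, [R4]: R1=M[112]=-6
after XOR R1, 11: R1=(-6)^11=-15
after ADD R4, 4: R4=112+4=116
after ADD R0, 2: R0=10+2=12
CMP R0, 12  (cmp 12,12)
JNZ loop: not taken
after OR R1, 15: R1=(-15)|15=-1
STORE R1, [112] → M[112]=-1
halt.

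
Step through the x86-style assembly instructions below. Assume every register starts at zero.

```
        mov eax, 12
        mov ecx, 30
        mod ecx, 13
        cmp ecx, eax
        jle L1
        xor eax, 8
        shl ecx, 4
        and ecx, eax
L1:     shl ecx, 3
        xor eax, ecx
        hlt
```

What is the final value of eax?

44

mov eax, 12 → eax=12
mov ecx, 30 → ecx=30
mod ecx, 13 → ecx=30%13=4
cmp ecx, eax  (cmp 4,12)
jle L1: taken
shl ecx, 3 → ecx=4<<3=32
xor eax, ecx → eax=12^32=44
halt.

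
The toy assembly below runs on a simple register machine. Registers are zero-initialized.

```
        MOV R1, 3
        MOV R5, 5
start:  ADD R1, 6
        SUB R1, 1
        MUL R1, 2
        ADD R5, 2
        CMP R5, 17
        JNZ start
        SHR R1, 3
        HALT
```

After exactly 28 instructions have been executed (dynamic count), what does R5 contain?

13

MOV R1, 3 → R1=3
MOV R5, 5 → R5=5
ADD R1, 6 → R1=3+6=9
SUB R1, 1 → R1=9-1=8
MUL R1, 2 → R1=8*2=16
ADD R5, 2 → R5=5+2=7
CMP R5, 17  (cmp 7,17)
JNZ start: taken
ADD R1, 6 → R1=16+6=22
SUB R1, 1 → R1=22-1=21
MUL R1, 2 → R1=21*2=42
ADD R5, 2 → R5=7+2=9
CMP R5, 17  (cmp 9,17)
JNZ start: taken
ADD R1, 6 → R1=42+6=48
SUB R1, 1 → R1=48-1=47
MUL R1, 2 → R1=47*2=94
ADD R5, 2 → R5=9+2=11
CMP R5, 17  (cmp 11,17)
JNZ start: taken
ADD R1, 6 → R1=94+6=100
SUB R1, 1 → R1=100-1=99
MUL R1, 2 → R1=99*2=198
ADD R5, 2 → R5=11+2=13
CMP R5, 17  (cmp 13,17)
JNZ start: taken
ADD R1, 6 → R1=198+6=204
SUB R1, 1 → R1=204-1=203
After step 28: R5 = 13.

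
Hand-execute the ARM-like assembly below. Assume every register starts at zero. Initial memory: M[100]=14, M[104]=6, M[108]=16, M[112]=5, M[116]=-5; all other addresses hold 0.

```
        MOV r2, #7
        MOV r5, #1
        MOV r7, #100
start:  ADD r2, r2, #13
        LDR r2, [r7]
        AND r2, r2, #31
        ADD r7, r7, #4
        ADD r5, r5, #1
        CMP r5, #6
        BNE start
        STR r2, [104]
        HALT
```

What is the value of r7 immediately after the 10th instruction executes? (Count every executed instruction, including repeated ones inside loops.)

104

after MOV r2, #7: r2=7
after MOV r5, #1: r5=1
after MOV r7, #100: r7=100
after ADD r2, r2, #13: r2=7+13=20
after LDR r2, [r7]: r2=M[100]=14
after AND r2, r2, #31: r2=14&31=14
after ADD r7, r7, #4: r7=100+4=104
after ADD r5, r5, #1: r5=1+1=2
CMP r5, #6  (cmp 2,6)
BNE start: taken
After step 10: r7 = 104.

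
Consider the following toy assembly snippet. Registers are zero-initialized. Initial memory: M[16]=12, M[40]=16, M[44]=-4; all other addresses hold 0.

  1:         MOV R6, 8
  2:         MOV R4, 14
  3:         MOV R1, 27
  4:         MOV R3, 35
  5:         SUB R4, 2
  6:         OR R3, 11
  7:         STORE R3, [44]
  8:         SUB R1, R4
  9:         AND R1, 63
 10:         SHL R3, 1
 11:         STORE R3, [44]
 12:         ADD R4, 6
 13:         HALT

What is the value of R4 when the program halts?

18

R6=8
R4=14
R1=27
R3=35
R4=14-2=12
R3=35|11=43
STORE R3, [44] → M[44]=43
R1=27-12=15
R1=15&63=15
R3=43<<1=86
STORE R3, [44] → M[44]=86
R4=12+6=18
halt.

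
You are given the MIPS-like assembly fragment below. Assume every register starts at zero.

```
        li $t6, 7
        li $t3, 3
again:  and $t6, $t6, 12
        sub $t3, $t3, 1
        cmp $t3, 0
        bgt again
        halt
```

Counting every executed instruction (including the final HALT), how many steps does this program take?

li $t6, 7 → $t6=7
li $t3, 3 → $t3=3
and $t6, $t6, 12 → $t6=7&12=4
sub $t3, $t3, 1 → $t3=3-1=2
cmp $t3, 0  (cmp 2,0)
bgt again: taken
and $t6, $t6, 12 → $t6=4&12=4
sub $t3, $t3, 1 → $t3=2-1=1
cmp $t3, 0  (cmp 1,0)
bgt again: taken
and $t6, $t6, 12 → $t6=4&12=4
sub $t3, $t3, 1 → $t3=1-1=0
cmp $t3, 0  (cmp 0,0)
bgt again: not taken
halt.
Total executed instructions: 15.

15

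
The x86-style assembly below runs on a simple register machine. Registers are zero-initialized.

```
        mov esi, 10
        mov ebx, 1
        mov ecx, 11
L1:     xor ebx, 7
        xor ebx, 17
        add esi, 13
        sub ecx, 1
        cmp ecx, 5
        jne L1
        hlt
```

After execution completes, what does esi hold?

mov esi, 10 → esi=10
mov ebx, 1 → ebx=1
mov ecx, 11 → ecx=11
xor ebx, 7 → ebx=1^7=6
xor ebx, 17 → ebx=6^17=23
add esi, 13 → esi=10+13=23
sub ecx, 1 → ecx=11-1=10
cmp ecx, 5  (cmp 10,5)
jne L1: taken
xor ebx, 7 → ebx=23^7=16
xor ebx, 17 → ebx=16^17=1
add esi, 13 → esi=23+13=36
sub ecx, 1 → ecx=10-1=9
cmp ecx, 5  (cmp 9,5)
jne L1: taken
xor ebx, 7 → ebx=1^7=6
xor ebx, 17 → ebx=6^17=23
add esi, 13 → esi=36+13=49
sub ecx, 1 → ecx=9-1=8
cmp ecx, 5  (cmp 8,5)
jne L1: taken
xor ebx, 7 → ebx=23^7=16
xor ebx, 17 → ebx=16^17=1
add esi, 13 → esi=49+13=62
sub ecx, 1 → ecx=8-1=7
cmp ecx, 5  (cmp 7,5)
jne L1: taken
xor ebx, 7 → ebx=1^7=6
xor ebx, 17 → ebx=6^17=23
add esi, 13 → esi=62+13=75
sub ecx, 1 → ecx=7-1=6
cmp ecx, 5  (cmp 6,5)
jne L1: taken
xor ebx, 7 → ebx=23^7=16
xor ebx, 17 → ebx=16^17=1
add esi, 13 → esi=75+13=88
sub ecx, 1 → ecx=6-1=5
cmp ecx, 5  (cmp 5,5)
jne L1: not taken
halt.

88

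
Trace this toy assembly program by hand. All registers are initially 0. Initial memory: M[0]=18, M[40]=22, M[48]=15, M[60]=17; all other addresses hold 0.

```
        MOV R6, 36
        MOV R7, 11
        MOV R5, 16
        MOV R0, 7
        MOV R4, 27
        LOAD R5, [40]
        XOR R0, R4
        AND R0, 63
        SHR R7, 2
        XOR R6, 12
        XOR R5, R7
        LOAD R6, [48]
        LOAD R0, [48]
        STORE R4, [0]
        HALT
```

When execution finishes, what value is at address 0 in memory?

27

R6=36
R7=11
R5=16
R0=7
R4=27
R5=M[40]=22
R0=7^27=28
R0=28&63=28
R7=11>>2=2
R6=36^12=40
R5=22^2=20
R6=M[48]=15
R0=M[48]=15
STORE R4, [0] → M[0]=27
halt.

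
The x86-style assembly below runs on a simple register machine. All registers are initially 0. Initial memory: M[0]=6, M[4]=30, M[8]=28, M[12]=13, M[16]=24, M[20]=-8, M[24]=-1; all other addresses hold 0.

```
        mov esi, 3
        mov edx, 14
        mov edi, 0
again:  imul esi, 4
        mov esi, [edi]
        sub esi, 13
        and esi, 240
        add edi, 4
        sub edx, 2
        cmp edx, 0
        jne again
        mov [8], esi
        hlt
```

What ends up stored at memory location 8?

240

esi=3
edx=14
edi=0
esi=3*4=12
esi=M[0]=6
esi=6-13=-7
esi=(-7)&240=240
edi=0+4=4
edx=14-2=12
cmp edx, 0  (cmp 12,0)
jne again: taken
esi=240*4=960
esi=M[4]=30
esi=30-13=17
esi=17&240=16
edi=4+4=8
edx=12-2=10
cmp edx, 0  (cmp 10,0)
jne again: taken
esi=16*4=64
esi=M[8]=28
esi=28-13=15
esi=15&240=0
edi=8+4=12
edx=10-2=8
cmp edx, 0  (cmp 8,0)
jne again: taken
esi=0*4=0
esi=M[12]=13
esi=13-13=0
esi=0&240=0
edi=12+4=16
edx=8-2=6
cmp edx, 0  (cmp 6,0)
jne again: taken
esi=0*4=0
esi=M[16]=24
esi=24-13=11
esi=11&240=0
edi=16+4=20
edx=6-2=4
cmp edx, 0  (cmp 4,0)
jne again: taken
esi=0*4=0
esi=M[20]=-8
esi=(-8)-13=-21
esi=(-21)&240=224
edi=20+4=24
edx=4-2=2
cmp edx, 0  (cmp 2,0)
jne again: taken
esi=224*4=896
esi=M[24]=-1
esi=(-1)-13=-14
esi=(-14)&240=240
edi=24+4=28
edx=2-2=0
cmp edx, 0  (cmp 0,0)
jne again: not taken
mov [8], esi → M[8]=240
halt.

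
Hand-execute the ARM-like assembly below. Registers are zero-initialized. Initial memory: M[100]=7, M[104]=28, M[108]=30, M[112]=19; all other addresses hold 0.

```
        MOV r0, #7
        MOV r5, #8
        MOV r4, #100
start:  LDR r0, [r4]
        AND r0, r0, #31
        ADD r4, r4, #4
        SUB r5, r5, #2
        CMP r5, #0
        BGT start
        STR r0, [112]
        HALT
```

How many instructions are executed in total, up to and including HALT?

29

after MOV r0, #7: r0=7
after MOV r5, #8: r5=8
after MOV r4, #100: r4=100
after LDR r0, [r4]: r0=M[100]=7
after AND r0, r0, #31: r0=7&31=7
after ADD r4, r4, #4: r4=100+4=104
after SUB r5, r5, #2: r5=8-2=6
CMP r5, #0  (cmp 6,0)
BGT start: taken
after LDR r0, [r4]: r0=M[104]=28
after AND r0, r0, #31: r0=28&31=28
after ADD r4, r4, #4: r4=104+4=108
after SUB r5, r5, #2: r5=6-2=4
CMP r5, #0  (cmp 4,0)
BGT start: taken
after LDR r0, [r4]: r0=M[108]=30
after AND r0, r0, #31: r0=30&31=30
after ADD r4, r4, #4: r4=108+4=112
after SUB r5, r5, #2: r5=4-2=2
CMP r5, #0  (cmp 2,0)
BGT start: taken
after LDR r0, [r4]: r0=M[112]=19
after AND r0, r0, #31: r0=19&31=19
after ADD r4, r4, #4: r4=112+4=116
after SUB r5, r5, #2: r5=2-2=0
CMP r5, #0  (cmp 0,0)
BGT start: not taken
STR r0, [112] → M[112]=19
halt.
Total executed instructions: 29.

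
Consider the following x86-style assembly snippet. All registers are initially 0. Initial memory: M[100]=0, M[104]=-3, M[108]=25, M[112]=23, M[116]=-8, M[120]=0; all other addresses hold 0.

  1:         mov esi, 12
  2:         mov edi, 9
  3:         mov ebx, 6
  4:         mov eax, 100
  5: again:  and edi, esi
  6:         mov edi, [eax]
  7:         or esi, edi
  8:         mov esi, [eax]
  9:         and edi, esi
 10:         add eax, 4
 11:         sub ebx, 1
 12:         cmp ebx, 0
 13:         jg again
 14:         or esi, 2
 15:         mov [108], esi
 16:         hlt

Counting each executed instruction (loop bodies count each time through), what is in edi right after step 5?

after mov esi, 12: esi=12
after mov edi, 9: edi=9
after mov ebx, 6: ebx=6
after mov eax, 100: eax=100
after and edi, esi: edi=9&12=8
After step 5: edi = 8.

8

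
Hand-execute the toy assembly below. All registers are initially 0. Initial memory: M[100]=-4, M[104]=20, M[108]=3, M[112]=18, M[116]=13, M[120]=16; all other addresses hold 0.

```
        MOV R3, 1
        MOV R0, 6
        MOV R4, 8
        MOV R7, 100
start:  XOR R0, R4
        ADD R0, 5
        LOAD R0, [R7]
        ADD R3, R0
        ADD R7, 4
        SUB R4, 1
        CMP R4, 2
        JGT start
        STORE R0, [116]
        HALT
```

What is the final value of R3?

67

MOV R3, 1 → R3=1
MOV R0, 6 → R0=6
MOV R4, 8 → R4=8
MOV R7, 100 → R7=100
XOR R0, R4 → R0=6^8=14
ADD R0, 5 → R0=14+5=19
LOAD R0, [R7] → R0=M[100]=-4
ADD R3, R0 → R3=1+(-4)=-3
ADD R7, 4 → R7=100+4=104
SUB R4, 1 → R4=8-1=7
CMP R4, 2  (cmp 7,2)
JGT start: taken
XOR R0, R4 → R0=(-4)^7=-5
ADD R0, 5 → R0=(-5)+5=0
LOAD R0, [R7] → R0=M[104]=20
ADD R3, R0 → R3=(-3)+20=17
ADD R7, 4 → R7=104+4=108
SUB R4, 1 → R4=7-1=6
CMP R4, 2  (cmp 6,2)
JGT start: taken
XOR R0, R4 → R0=20^6=18
ADD R0, 5 → R0=18+5=23
LOAD R0, [R7] → R0=M[108]=3
ADD R3, R0 → R3=17+3=20
ADD R7, 4 → R7=108+4=112
SUB R4, 1 → R4=6-1=5
CMP R4, 2  (cmp 5,2)
JGT start: taken
XOR R0, R4 → R0=3^5=6
ADD R0, 5 → R0=6+5=11
LOAD R0, [R7] → R0=M[112]=18
ADD R3, R0 → R3=20+18=38
ADD R7, 4 → R7=112+4=116
SUB R4, 1 → R4=5-1=4
CMP R4, 2  (cmp 4,2)
JGT start: taken
XOR R0, R4 → R0=18^4=22
ADD R0, 5 → R0=22+5=27
LOAD R0, [R7] → R0=M[116]=13
ADD R3, R0 → R3=38+13=51
ADD R7, 4 → R7=116+4=120
SUB R4, 1 → R4=4-1=3
CMP R4, 2  (cmp 3,2)
JGT start: taken
XOR R0, R4 → R0=13^3=14
ADD R0, 5 → R0=14+5=19
LOAD R0, [R7] → R0=M[120]=16
ADD R3, R0 → R3=51+16=67
ADD R7, 4 → R7=120+4=124
SUB R4, 1 → R4=3-1=2
CMP R4, 2  (cmp 2,2)
JGT start: not taken
STORE R0, [116] → M[116]=16
halt.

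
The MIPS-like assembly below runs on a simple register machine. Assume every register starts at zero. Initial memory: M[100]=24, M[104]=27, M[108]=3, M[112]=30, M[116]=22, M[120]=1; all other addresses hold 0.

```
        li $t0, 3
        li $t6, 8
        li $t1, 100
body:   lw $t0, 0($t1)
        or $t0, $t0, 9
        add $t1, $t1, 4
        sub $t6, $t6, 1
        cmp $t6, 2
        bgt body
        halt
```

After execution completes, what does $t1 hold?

124

li $t0, 3 → $t0=3
li $t6, 8 → $t6=8
li $t1, 100 → $t1=100
lw $t0, 0($t1) → $t0=M[100]=24
or $t0, $t0, 9 → $t0=24|9=25
add $t1, $t1, 4 → $t1=100+4=104
sub $t6, $t6, 1 → $t6=8-1=7
cmp $t6, 2  (cmp 7,2)
bgt body: taken
lw $t0, 0($t1) → $t0=M[104]=27
or $t0, $t0, 9 → $t0=27|9=27
add $t1, $t1, 4 → $t1=104+4=108
sub $t6, $t6, 1 → $t6=7-1=6
cmp $t6, 2  (cmp 6,2)
bgt body: taken
lw $t0, 0($t1) → $t0=M[108]=3
or $t0, $t0, 9 → $t0=3|9=11
add $t1, $t1, 4 → $t1=108+4=112
sub $t6, $t6, 1 → $t6=6-1=5
cmp $t6, 2  (cmp 5,2)
bgt body: taken
lw $t0, 0($t1) → $t0=M[112]=30
or $t0, $t0, 9 → $t0=30|9=31
add $t1, $t1, 4 → $t1=112+4=116
sub $t6, $t6, 1 → $t6=5-1=4
cmp $t6, 2  (cmp 4,2)
bgt body: taken
lw $t0, 0($t1) → $t0=M[116]=22
or $t0, $t0, 9 → $t0=22|9=31
add $t1, $t1, 4 → $t1=116+4=120
sub $t6, $t6, 1 → $t6=4-1=3
cmp $t6, 2  (cmp 3,2)
bgt body: taken
lw $t0, 0($t1) → $t0=M[120]=1
or $t0, $t0, 9 → $t0=1|9=9
add $t1, $t1, 4 → $t1=120+4=124
sub $t6, $t6, 1 → $t6=3-1=2
cmp $t6, 2  (cmp 2,2)
bgt body: not taken
halt.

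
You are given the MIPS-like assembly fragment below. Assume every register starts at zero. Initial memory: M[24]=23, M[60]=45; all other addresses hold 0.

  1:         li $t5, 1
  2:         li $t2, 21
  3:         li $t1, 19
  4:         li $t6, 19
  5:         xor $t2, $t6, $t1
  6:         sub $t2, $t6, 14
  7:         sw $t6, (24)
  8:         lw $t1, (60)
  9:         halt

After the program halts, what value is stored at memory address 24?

19

$t5=1
$t2=21
$t1=19
$t6=19
$t2=19^19=0
$t2=19-14=5
sw $t6, (24) → M[24]=19
$t1=M[60]=45
halt.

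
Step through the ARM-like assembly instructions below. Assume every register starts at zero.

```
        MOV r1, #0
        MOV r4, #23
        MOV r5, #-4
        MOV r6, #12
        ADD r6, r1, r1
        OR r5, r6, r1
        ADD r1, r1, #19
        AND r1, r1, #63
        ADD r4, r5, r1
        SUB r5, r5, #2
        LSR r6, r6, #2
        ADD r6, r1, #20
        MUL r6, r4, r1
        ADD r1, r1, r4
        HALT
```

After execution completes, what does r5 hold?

-2

MOV r1, #0 → r1=0
MOV r4, #23 → r4=23
MOV r5, #-4 → r5=-4
MOV r6, #12 → r6=12
ADD r6, r1, r1 → r6=0+0=0
OR r5, r6, r1 → r5=0|0=0
ADD r1, r1, #19 → r1=0+19=19
AND r1, r1, #63 → r1=19&63=19
ADD r4, r5, r1 → r4=0+19=19
SUB r5, r5, #2 → r5=0-2=-2
LSR r6, r6, #2 → r6=0>>2=0
ADD r6, r1, #20 → r6=19+20=39
MUL r6, r4, r1 → r6=19*19=361
ADD r1, r1, r4 → r1=19+19=38
halt.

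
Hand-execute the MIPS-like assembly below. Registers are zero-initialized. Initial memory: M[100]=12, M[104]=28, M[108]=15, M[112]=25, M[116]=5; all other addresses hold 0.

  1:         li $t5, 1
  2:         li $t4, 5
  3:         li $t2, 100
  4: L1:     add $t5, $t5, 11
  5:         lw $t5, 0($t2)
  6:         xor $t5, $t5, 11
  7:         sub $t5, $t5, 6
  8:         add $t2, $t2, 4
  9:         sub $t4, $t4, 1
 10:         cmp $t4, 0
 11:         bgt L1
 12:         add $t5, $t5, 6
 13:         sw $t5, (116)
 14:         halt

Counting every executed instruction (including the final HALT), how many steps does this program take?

46

$t5=1
$t4=5
$t2=100
$t5=1+11=12
$t5=M[100]=12
$t5=12^11=7
$t5=7-6=1
$t2=100+4=104
$t4=5-1=4
cmp $t4, 0  (cmp 4,0)
bgt L1: taken
$t5=1+11=12
$t5=M[104]=28
$t5=28^11=23
$t5=23-6=17
$t2=104+4=108
$t4=4-1=3
cmp $t4, 0  (cmp 3,0)
bgt L1: taken
$t5=17+11=28
$t5=M[108]=15
$t5=15^11=4
$t5=4-6=-2
$t2=108+4=112
$t4=3-1=2
cmp $t4, 0  (cmp 2,0)
bgt L1: taken
$t5=(-2)+11=9
$t5=M[112]=25
$t5=25^11=18
$t5=18-6=12
$t2=112+4=116
$t4=2-1=1
cmp $t4, 0  (cmp 1,0)
bgt L1: taken
$t5=12+11=23
$t5=M[116]=5
$t5=5^11=14
$t5=14-6=8
$t2=116+4=120
$t4=1-1=0
cmp $t4, 0  (cmp 0,0)
bgt L1: not taken
$t5=8+6=14
sw $t5, (116) → M[116]=14
halt.
Total executed instructions: 46.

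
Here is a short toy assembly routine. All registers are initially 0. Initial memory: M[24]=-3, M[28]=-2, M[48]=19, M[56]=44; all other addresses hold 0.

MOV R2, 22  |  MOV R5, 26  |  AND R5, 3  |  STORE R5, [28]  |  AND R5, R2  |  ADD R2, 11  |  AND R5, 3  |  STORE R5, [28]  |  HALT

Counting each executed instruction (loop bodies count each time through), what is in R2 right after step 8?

MOV R2, 22 → R2=22
MOV R5, 26 → R5=26
AND R5, 3 → R5=26&3=2
STORE R5, [28] → M[28]=2
AND R5, R2 → R5=2&22=2
ADD R2, 11 → R2=22+11=33
AND R5, 3 → R5=2&3=2
STORE R5, [28] → M[28]=2
After step 8: R2 = 33.

33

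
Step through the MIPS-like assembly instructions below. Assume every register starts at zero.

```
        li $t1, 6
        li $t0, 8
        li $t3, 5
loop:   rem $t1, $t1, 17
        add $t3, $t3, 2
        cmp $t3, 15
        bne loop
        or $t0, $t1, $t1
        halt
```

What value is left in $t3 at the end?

15

li $t1, 6 → $t1=6
li $t0, 8 → $t0=8
li $t3, 5 → $t3=5
rem $t1, $t1, 17 → $t1=6%17=6
add $t3, $t3, 2 → $t3=5+2=7
cmp $t3, 15  (cmp 7,15)
bne loop: taken
rem $t1, $t1, 17 → $t1=6%17=6
add $t3, $t3, 2 → $t3=7+2=9
cmp $t3, 15  (cmp 9,15)
bne loop: taken
rem $t1, $t1, 17 → $t1=6%17=6
add $t3, $t3, 2 → $t3=9+2=11
cmp $t3, 15  (cmp 11,15)
bne loop: taken
rem $t1, $t1, 17 → $t1=6%17=6
add $t3, $t3, 2 → $t3=11+2=13
cmp $t3, 15  (cmp 13,15)
bne loop: taken
rem $t1, $t1, 17 → $t1=6%17=6
add $t3, $t3, 2 → $t3=13+2=15
cmp $t3, 15  (cmp 15,15)
bne loop: not taken
or $t0, $t1, $t1 → $t0=6|6=6
halt.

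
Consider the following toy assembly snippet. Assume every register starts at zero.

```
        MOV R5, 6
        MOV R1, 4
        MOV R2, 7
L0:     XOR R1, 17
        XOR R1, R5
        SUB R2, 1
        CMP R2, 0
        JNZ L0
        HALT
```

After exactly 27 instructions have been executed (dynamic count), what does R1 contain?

19

R5=6
R1=4
R2=7
R1=4^17=21
R1=21^6=19
R2=7-1=6
CMP R2, 0  (cmp 6,0)
JNZ L0: taken
R1=19^17=2
R1=2^6=4
R2=6-1=5
CMP R2, 0  (cmp 5,0)
JNZ L0: taken
R1=4^17=21
R1=21^6=19
R2=5-1=4
CMP R2, 0  (cmp 4,0)
JNZ L0: taken
R1=19^17=2
R1=2^6=4
R2=4-1=3
CMP R2, 0  (cmp 3,0)
JNZ L0: taken
R1=4^17=21
R1=21^6=19
R2=3-1=2
CMP R2, 0  (cmp 2,0)
After step 27: R1 = 19.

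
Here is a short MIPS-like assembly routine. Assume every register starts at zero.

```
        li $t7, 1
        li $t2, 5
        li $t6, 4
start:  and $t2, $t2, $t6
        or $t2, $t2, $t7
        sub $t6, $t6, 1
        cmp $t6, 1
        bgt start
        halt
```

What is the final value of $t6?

1

after li $t7, 1: $t7=1
after li $t2, 5: $t2=5
after li $t6, 4: $t6=4
after and $t2, $t2, $t6: $t2=5&4=4
after or $t2, $t2, $t7: $t2=4|1=5
after sub $t6, $t6, 1: $t6=4-1=3
cmp $t6, 1  (cmp 3,1)
bgt start: taken
after and $t2, $t2, $t6: $t2=5&3=1
after or $t2, $t2, $t7: $t2=1|1=1
after sub $t6, $t6, 1: $t6=3-1=2
cmp $t6, 1  (cmp 2,1)
bgt start: taken
after and $t2, $t2, $t6: $t2=1&2=0
after or $t2, $t2, $t7: $t2=0|1=1
after sub $t6, $t6, 1: $t6=2-1=1
cmp $t6, 1  (cmp 1,1)
bgt start: not taken
halt.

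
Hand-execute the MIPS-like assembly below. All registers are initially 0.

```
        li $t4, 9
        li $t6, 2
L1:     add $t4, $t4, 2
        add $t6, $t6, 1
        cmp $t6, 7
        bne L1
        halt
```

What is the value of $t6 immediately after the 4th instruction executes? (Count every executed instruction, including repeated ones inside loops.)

3

after li $t4, 9: $t4=9
after li $t6, 2: $t6=2
after add $t4, $t4, 2: $t4=9+2=11
after add $t6, $t6, 1: $t6=2+1=3
After step 4: $t6 = 3.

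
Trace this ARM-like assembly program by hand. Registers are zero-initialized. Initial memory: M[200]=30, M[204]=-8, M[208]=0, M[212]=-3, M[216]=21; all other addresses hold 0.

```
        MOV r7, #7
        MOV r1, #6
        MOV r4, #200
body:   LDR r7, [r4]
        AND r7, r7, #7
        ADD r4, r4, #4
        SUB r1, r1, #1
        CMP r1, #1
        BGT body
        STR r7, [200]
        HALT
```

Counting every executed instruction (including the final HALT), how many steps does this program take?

MOV r7, #7 → r7=7
MOV r1, #6 → r1=6
MOV r4, #200 → r4=200
LDR r7, [r4] → r7=M[200]=30
AND r7, r7, #7 → r7=30&7=6
ADD r4, r4, #4 → r4=200+4=204
SUB r1, r1, #1 → r1=6-1=5
CMP r1, #1  (cmp 5,1)
BGT body: taken
LDR r7, [r4] → r7=M[204]=-8
AND r7, r7, #7 → r7=(-8)&7=0
ADD r4, r4, #4 → r4=204+4=208
SUB r1, r1, #1 → r1=5-1=4
CMP r1, #1  (cmp 4,1)
BGT body: taken
LDR r7, [r4] → r7=M[208]=0
AND r7, r7, #7 → r7=0&7=0
ADD r4, r4, #4 → r4=208+4=212
SUB r1, r1, #1 → r1=4-1=3
CMP r1, #1  (cmp 3,1)
BGT body: taken
LDR r7, [r4] → r7=M[212]=-3
AND r7, r7, #7 → r7=(-3)&7=5
ADD r4, r4, #4 → r4=212+4=216
SUB r1, r1, #1 → r1=3-1=2
CMP r1, #1  (cmp 2,1)
BGT body: taken
LDR r7, [r4] → r7=M[216]=21
AND r7, r7, #7 → r7=21&7=5
ADD r4, r4, #4 → r4=216+4=220
SUB r1, r1, #1 → r1=2-1=1
CMP r1, #1  (cmp 1,1)
BGT body: not taken
STR r7, [200] → M[200]=5
halt.
Total executed instructions: 35.

35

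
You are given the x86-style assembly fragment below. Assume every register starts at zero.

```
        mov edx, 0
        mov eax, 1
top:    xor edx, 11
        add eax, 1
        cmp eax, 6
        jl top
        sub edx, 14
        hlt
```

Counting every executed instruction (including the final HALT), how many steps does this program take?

24

after mov edx, 0: edx=0
after mov eax, 1: eax=1
after xor edx, 11: edx=0^11=11
after add eax, 1: eax=1+1=2
cmp eax, 6  (cmp 2,6)
jl top: taken
after xor edx, 11: edx=11^11=0
after add eax, 1: eax=2+1=3
cmp eax, 6  (cmp 3,6)
jl top: taken
after xor edx, 11: edx=0^11=11
after add eax, 1: eax=3+1=4
cmp eax, 6  (cmp 4,6)
jl top: taken
after xor edx, 11: edx=11^11=0
after add eax, 1: eax=4+1=5
cmp eax, 6  (cmp 5,6)
jl top: taken
after xor edx, 11: edx=0^11=11
after add eax, 1: eax=5+1=6
cmp eax, 6  (cmp 6,6)
jl top: not taken
after sub edx, 14: edx=11-14=-3
halt.
Total executed instructions: 24.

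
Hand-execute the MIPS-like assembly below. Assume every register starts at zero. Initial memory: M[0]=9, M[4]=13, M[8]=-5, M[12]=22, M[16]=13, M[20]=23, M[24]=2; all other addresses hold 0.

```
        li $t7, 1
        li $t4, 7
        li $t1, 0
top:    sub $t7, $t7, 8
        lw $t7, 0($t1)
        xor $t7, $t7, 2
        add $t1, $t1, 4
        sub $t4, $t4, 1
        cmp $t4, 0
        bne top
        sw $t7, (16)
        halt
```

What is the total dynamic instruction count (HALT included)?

54

li $t7, 1 → $t7=1
li $t4, 7 → $t4=7
li $t1, 0 → $t1=0
sub $t7, $t7, 8 → $t7=1-8=-7
lw $t7, 0($t1) → $t7=M[0]=9
xor $t7, $t7, 2 → $t7=9^2=11
add $t1, $t1, 4 → $t1=0+4=4
sub $t4, $t4, 1 → $t4=7-1=6
cmp $t4, 0  (cmp 6,0)
bne top: taken
sub $t7, $t7, 8 → $t7=11-8=3
lw $t7, 0($t1) → $t7=M[4]=13
xor $t7, $t7, 2 → $t7=13^2=15
add $t1, $t1, 4 → $t1=4+4=8
sub $t4, $t4, 1 → $t4=6-1=5
cmp $t4, 0  (cmp 5,0)
bne top: taken
sub $t7, $t7, 8 → $t7=15-8=7
lw $t7, 0($t1) → $t7=M[8]=-5
xor $t7, $t7, 2 → $t7=(-5)^2=-7
add $t1, $t1, 4 → $t1=8+4=12
sub $t4, $t4, 1 → $t4=5-1=4
cmp $t4, 0  (cmp 4,0)
bne top: taken
sub $t7, $t7, 8 → $t7=(-7)-8=-15
lw $t7, 0($t1) → $t7=M[12]=22
xor $t7, $t7, 2 → $t7=22^2=20
add $t1, $t1, 4 → $t1=12+4=16
sub $t4, $t4, 1 → $t4=4-1=3
cmp $t4, 0  (cmp 3,0)
bne top: taken
sub $t7, $t7, 8 → $t7=20-8=12
lw $t7, 0($t1) → $t7=M[16]=13
xor $t7, $t7, 2 → $t7=13^2=15
add $t1, $t1, 4 → $t1=16+4=20
sub $t4, $t4, 1 → $t4=3-1=2
cmp $t4, 0  (cmp 2,0)
bne top: taken
sub $t7, $t7, 8 → $t7=15-8=7
lw $t7, 0($t1) → $t7=M[20]=23
xor $t7, $t7, 2 → $t7=23^2=21
add $t1, $t1, 4 → $t1=20+4=24
sub $t4, $t4, 1 → $t4=2-1=1
cmp $t4, 0  (cmp 1,0)
bne top: taken
sub $t7, $t7, 8 → $t7=21-8=13
lw $t7, 0($t1) → $t7=M[24]=2
xor $t7, $t7, 2 → $t7=2^2=0
add $t1, $t1, 4 → $t1=24+4=28
sub $t4, $t4, 1 → $t4=1-1=0
cmp $t4, 0  (cmp 0,0)
bne top: not taken
sw $t7, (16) → M[16]=0
halt.
Total executed instructions: 54.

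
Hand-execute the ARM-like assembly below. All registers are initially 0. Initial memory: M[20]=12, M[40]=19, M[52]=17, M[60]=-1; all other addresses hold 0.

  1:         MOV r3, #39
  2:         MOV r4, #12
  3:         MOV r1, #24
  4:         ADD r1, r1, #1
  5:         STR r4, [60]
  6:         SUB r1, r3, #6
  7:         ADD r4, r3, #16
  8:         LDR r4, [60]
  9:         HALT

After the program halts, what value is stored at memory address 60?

12

r3=39
r4=12
r1=24
r1=24+1=25
STR r4, [60] → M[60]=12
r1=39-6=33
r4=39+16=55
r4=M[60]=12
halt.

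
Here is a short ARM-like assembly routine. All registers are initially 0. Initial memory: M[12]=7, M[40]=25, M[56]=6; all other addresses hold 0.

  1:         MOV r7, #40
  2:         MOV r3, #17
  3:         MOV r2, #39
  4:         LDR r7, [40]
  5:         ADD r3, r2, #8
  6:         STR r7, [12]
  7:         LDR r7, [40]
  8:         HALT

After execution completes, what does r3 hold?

MOV r7, #40 → r7=40
MOV r3, #17 → r3=17
MOV r2, #39 → r2=39
LDR r7, [40] → r7=M[40]=25
ADD r3, r2, #8 → r3=39+8=47
STR r7, [12] → M[12]=25
LDR r7, [40] → r7=M[40]=25
halt.

47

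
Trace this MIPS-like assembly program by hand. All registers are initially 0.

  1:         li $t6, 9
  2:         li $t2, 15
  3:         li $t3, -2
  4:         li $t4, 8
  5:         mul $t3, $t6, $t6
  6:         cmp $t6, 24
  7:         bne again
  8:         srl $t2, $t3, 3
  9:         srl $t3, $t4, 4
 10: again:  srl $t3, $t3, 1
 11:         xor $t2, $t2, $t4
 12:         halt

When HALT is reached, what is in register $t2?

li $t6, 9 → $t6=9
li $t2, 15 → $t2=15
li $t3, -2 → $t3=-2
li $t4, 8 → $t4=8
mul $t3, $t6, $t6 → $t3=9*9=81
cmp $t6, 24  (cmp 9,24)
bne again: taken
srl $t3, $t3, 1 → $t3=81>>1=40
xor $t2, $t2, $t4 → $t2=15^8=7
halt.

7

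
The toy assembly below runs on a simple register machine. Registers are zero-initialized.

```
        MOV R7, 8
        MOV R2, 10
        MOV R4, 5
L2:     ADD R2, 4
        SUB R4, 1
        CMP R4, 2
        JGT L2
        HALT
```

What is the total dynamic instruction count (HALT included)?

16

MOV R7, 8 → R7=8
MOV R2, 10 → R2=10
MOV R4, 5 → R4=5
ADD R2, 4 → R2=10+4=14
SUB R4, 1 → R4=5-1=4
CMP R4, 2  (cmp 4,2)
JGT L2: taken
ADD R2, 4 → R2=14+4=18
SUB R4, 1 → R4=4-1=3
CMP R4, 2  (cmp 3,2)
JGT L2: taken
ADD R2, 4 → R2=18+4=22
SUB R4, 1 → R4=3-1=2
CMP R4, 2  (cmp 2,2)
JGT L2: not taken
halt.
Total executed instructions: 16.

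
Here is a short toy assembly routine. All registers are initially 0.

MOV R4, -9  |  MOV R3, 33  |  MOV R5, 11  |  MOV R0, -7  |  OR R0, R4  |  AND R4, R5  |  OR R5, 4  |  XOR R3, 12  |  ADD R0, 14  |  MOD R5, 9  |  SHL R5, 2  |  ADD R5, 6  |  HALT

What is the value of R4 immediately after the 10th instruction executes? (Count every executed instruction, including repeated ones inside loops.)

after MOV R4, -9: R4=-9
after MOV R3, 33: R3=33
after MOV R5, 11: R5=11
after MOV R0, -7: R0=-7
after OR R0, R4: R0=(-7)|(-9)=-1
after AND R4, R5: R4=(-9)&11=3
after OR R5, 4: R5=11|4=15
after XOR R3, 12: R3=33^12=45
after ADD R0, 14: R0=(-1)+14=13
after MOD R5, 9: R5=15%9=6
After step 10: R4 = 3.

3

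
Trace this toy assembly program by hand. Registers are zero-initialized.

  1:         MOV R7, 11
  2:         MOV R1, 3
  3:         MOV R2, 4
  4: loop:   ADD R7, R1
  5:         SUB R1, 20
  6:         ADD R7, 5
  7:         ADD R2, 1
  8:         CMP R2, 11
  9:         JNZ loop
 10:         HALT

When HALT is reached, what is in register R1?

R7=11
R1=3
R2=4
R7=11+3=14
R1=3-20=-17
R7=14+5=19
R2=4+1=5
CMP R2, 11  (cmp 5,11)
JNZ loop: taken
R7=19+(-17)=2
R1=(-17)-20=-37
R7=2+5=7
R2=5+1=6
CMP R2, 11  (cmp 6,11)
JNZ loop: taken
R7=7+(-37)=-30
R1=(-37)-20=-57
R7=(-30)+5=-25
R2=6+1=7
CMP R2, 11  (cmp 7,11)
JNZ loop: taken
R7=(-25)+(-57)=-82
R1=(-57)-20=-77
R7=(-82)+5=-77
R2=7+1=8
CMP R2, 11  (cmp 8,11)
JNZ loop: taken
R7=(-77)+(-77)=-154
R1=(-77)-20=-97
R7=(-154)+5=-149
R2=8+1=9
CMP R2, 11  (cmp 9,11)
JNZ loop: taken
R7=(-149)+(-97)=-246
R1=(-97)-20=-117
R7=(-246)+5=-241
R2=9+1=10
CMP R2, 11  (cmp 10,11)
JNZ loop: taken
R7=(-241)+(-117)=-358
R1=(-117)-20=-137
R7=(-358)+5=-353
R2=10+1=11
CMP R2, 11  (cmp 11,11)
JNZ loop: not taken
halt.

-137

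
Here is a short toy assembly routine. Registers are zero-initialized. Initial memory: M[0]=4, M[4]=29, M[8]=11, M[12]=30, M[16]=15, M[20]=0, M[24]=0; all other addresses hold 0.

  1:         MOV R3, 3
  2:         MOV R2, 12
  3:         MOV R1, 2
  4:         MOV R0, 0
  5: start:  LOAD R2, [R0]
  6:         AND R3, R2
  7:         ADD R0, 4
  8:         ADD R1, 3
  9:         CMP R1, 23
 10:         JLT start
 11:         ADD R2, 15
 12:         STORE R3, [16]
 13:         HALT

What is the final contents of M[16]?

after MOV R3, 3: R3=3
after MOV R2, 12: R2=12
after MOV R1, 2: R1=2
after MOV R0, 0: R0=0
after LOAD R2, [R0]: R2=M[0]=4
after AND R3, R2: R3=3&4=0
after ADD R0, 4: R0=0+4=4
after ADD R1, 3: R1=2+3=5
CMP R1, 23  (cmp 5,23)
JLT start: taken
after LOAD R2, [R0]: R2=M[4]=29
after AND R3, R2: R3=0&29=0
after ADD R0, 4: R0=4+4=8
after ADD R1, 3: R1=5+3=8
CMP R1, 23  (cmp 8,23)
JLT start: taken
after LOAD R2, [R0]: R2=M[8]=11
after AND R3, R2: R3=0&11=0
after ADD R0, 4: R0=8+4=12
after ADD R1, 3: R1=8+3=11
CMP R1, 23  (cmp 11,23)
JLT start: taken
after LOAD R2, [R0]: R2=M[12]=30
after AND R3, R2: R3=0&30=0
after ADD R0, 4: R0=12+4=16
after ADD R1, 3: R1=11+3=14
CMP R1, 23  (cmp 14,23)
JLT start: taken
after LOAD R2, [R0]: R2=M[16]=15
after AND R3, R2: R3=0&15=0
after ADD R0, 4: R0=16+4=20
after ADD R1, 3: R1=14+3=17
CMP R1, 23  (cmp 17,23)
JLT start: taken
after LOAD R2, [R0]: R2=M[20]=0
after AND R3, R2: R3=0&0=0
after ADD R0, 4: R0=20+4=24
after ADD R1, 3: R1=17+3=20
CMP R1, 23  (cmp 20,23)
JLT start: taken
after LOAD R2, [R0]: R2=M[24]=0
after AND R3, R2: R3=0&0=0
after ADD R0, 4: R0=24+4=28
after ADD R1, 3: R1=20+3=23
CMP R1, 23  (cmp 23,23)
JLT start: not taken
after ADD R2, 15: R2=0+15=15
STORE R3, [16] → M[16]=0
halt.

0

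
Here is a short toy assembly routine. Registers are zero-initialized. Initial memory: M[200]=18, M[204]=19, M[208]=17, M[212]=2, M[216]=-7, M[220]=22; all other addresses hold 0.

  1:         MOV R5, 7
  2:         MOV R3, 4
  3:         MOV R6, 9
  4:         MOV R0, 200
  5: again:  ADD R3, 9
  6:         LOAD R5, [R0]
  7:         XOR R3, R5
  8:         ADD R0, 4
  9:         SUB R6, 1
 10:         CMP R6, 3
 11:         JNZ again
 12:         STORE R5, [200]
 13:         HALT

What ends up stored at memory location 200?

22

R5=7
R3=4
R6=9
R0=200
R3=4+9=13
R5=M[200]=18
R3=13^18=31
R0=200+4=204
R6=9-1=8
CMP R6, 3  (cmp 8,3)
JNZ again: taken
R3=31+9=40
R5=M[204]=19
R3=40^19=59
R0=204+4=208
R6=8-1=7
CMP R6, 3  (cmp 7,3)
JNZ again: taken
R3=59+9=68
R5=M[208]=17
R3=68^17=85
R0=208+4=212
R6=7-1=6
CMP R6, 3  (cmp 6,3)
JNZ again: taken
R3=85+9=94
R5=M[212]=2
R3=94^2=92
R0=212+4=216
R6=6-1=5
CMP R6, 3  (cmp 5,3)
JNZ again: taken
R3=92+9=101
R5=M[216]=-7
R3=101^(-7)=-100
R0=216+4=220
R6=5-1=4
CMP R6, 3  (cmp 4,3)
JNZ again: taken
R3=(-100)+9=-91
R5=M[220]=22
R3=(-91)^22=-77
R0=220+4=224
R6=4-1=3
CMP R6, 3  (cmp 3,3)
JNZ again: not taken
STORE R5, [200] → M[200]=22
halt.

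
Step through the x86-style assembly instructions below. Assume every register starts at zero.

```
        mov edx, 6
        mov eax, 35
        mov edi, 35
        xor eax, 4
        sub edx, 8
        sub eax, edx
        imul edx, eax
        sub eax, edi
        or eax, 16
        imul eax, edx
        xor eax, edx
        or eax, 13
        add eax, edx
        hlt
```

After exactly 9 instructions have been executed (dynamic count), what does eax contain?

22

after mov edx, 6: edx=6
after mov eax, 35: eax=35
after mov edi, 35: edi=35
after xor eax, 4: eax=35^4=39
after sub edx, 8: edx=6-8=-2
after sub eax, edx: eax=39-(-2)=41
after imul edx, eax: edx=(-2)*41=-82
after sub eax, edi: eax=41-35=6
after or eax, 16: eax=6|16=22
After step 9: eax = 22.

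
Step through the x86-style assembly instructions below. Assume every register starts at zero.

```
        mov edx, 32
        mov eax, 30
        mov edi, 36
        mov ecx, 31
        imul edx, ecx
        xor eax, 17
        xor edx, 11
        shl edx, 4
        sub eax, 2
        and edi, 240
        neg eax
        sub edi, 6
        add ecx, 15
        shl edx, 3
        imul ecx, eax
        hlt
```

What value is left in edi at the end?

edx=32
eax=30
edi=36
ecx=31
edx=32*31=992
eax=30^17=15
edx=992^11=1003
edx=1003<<4=16048
eax=15-2=13
edi=36&240=32
eax=-(13)=-13
edi=32-6=26
ecx=31+15=46
edx=16048<<3=128384
ecx=46*(-13)=-598
halt.

26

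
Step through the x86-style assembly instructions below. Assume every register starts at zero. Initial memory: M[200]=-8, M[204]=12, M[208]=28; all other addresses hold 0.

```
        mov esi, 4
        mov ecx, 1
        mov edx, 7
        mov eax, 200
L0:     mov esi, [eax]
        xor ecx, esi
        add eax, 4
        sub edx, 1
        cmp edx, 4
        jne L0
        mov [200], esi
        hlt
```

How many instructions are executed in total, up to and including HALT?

after mov esi, 4: esi=4
after mov ecx, 1: ecx=1
after mov edx, 7: edx=7
after mov eax, 200: eax=200
after mov esi, [eax]: esi=M[200]=-8
after xor ecx, esi: ecx=1^(-8)=-7
after add eax, 4: eax=200+4=204
after sub edx, 1: edx=7-1=6
cmp edx, 4  (cmp 6,4)
jne L0: taken
after mov esi, [eax]: esi=M[204]=12
after xor ecx, esi: ecx=(-7)^12=-11
after add eax, 4: eax=204+4=208
after sub edx, 1: edx=6-1=5
cmp edx, 4  (cmp 5,4)
jne L0: taken
after mov esi, [eax]: esi=M[208]=28
after xor ecx, esi: ecx=(-11)^28=-23
after add eax, 4: eax=208+4=212
after sub edx, 1: edx=5-1=4
cmp edx, 4  (cmp 4,4)
jne L0: not taken
mov [200], esi → M[200]=28
halt.
Total executed instructions: 24.

24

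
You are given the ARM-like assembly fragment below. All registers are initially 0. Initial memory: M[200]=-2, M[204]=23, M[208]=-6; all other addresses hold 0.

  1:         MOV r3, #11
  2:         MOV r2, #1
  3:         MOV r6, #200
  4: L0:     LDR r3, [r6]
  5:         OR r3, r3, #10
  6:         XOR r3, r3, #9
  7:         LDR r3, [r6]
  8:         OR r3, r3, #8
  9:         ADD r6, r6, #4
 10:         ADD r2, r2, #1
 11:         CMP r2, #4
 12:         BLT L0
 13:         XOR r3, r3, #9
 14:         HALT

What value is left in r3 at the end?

-13

after MOV r3, #11: r3=11
after MOV r2, #1: r2=1
after MOV r6, #200: r6=200
after LDR r3, [r6]: r3=M[200]=-2
after OR r3, r3, #10: r3=(-2)|10=-2
after XOR r3, r3, #9: r3=(-2)^9=-9
after LDR r3, [r6]: r3=M[200]=-2
after OR r3, r3, #8: r3=(-2)|8=-2
after ADD r6, r6, #4: r6=200+4=204
after ADD r2, r2, #1: r2=1+1=2
CMP r2, #4  (cmp 2,4)
BLT L0: taken
after LDR r3, [r6]: r3=M[204]=23
after OR r3, r3, #10: r3=23|10=31
after XOR r3, r3, #9: r3=31^9=22
after LDR r3, [r6]: r3=M[204]=23
after OR r3, r3, #8: r3=23|8=31
after ADD r6, r6, #4: r6=204+4=208
after ADD r2, r2, #1: r2=2+1=3
CMP r2, #4  (cmp 3,4)
BLT L0: taken
after LDR r3, [r6]: r3=M[208]=-6
after OR r3, r3, #10: r3=(-6)|10=-6
after XOR r3, r3, #9: r3=(-6)^9=-13
after LDR r3, [r6]: r3=M[208]=-6
after OR r3, r3, #8: r3=(-6)|8=-6
after ADD r6, r6, #4: r6=208+4=212
after ADD r2, r2, #1: r2=3+1=4
CMP r2, #4  (cmp 4,4)
BLT L0: not taken
after XOR r3, r3, #9: r3=(-6)^9=-13
halt.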